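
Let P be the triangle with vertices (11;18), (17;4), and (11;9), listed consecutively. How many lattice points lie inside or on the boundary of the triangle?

Using the shoelace formula, 2A = |(11·4 − 17·18) + (17·9 − 11·4) + (11·18 − 11·9)| = 54, so the area is 27.
Summing gcd(|Δx|,|Δy|) over the edges gives the boundary count: gcd(6,14) + gcd(6,5) + gcd(0,9) = 2+1+9 = 12.
Pick's theorem gives I = A − B/2 + 1 = 27 − 12/2 + 1 = 22, so the closed region contains I + B = 22 + 12 = 34 lattice points.

34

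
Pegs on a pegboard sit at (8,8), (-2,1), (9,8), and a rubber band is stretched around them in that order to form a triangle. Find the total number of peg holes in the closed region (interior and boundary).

By the shoelace formula, twice the signed area is |(8·1 − (-2)·8) + ((-2)·8 − 9·1) + (9·8 − 8·8)| = 7, so the area is 3.5.
The number of boundary lattice points is Σ gcd(|Δx|,|Δy|) = gcd(10,7) + gcd(11,7) + gcd(1,0) = 1+1+1 = 3.
Pick's theorem gives I = A − B/2 + 1 = 3.5 − 3/2 + 1 = 3, so the closed region contains I + B = 3 + 3 = 6 lattice points.

6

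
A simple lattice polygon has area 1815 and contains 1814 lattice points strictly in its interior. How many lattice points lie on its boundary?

4

Pick's theorem gives A = I + B/2 − 1, so B = 2(A − I + 1) = 2(1815 − 1814 + 1) = 4.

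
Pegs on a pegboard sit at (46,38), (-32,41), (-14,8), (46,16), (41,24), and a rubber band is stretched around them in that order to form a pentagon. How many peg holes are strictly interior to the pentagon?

1860

Using the shoelace formula, 2A = |(46·41 − (-32)·38) + ((-32)·8 − (-14)·41) + ((-14)·16 − 46·8) + (46·24 − 41·16) + (41·38 − 46·24)| = 3730, so the area is 1865.
Along each edge there are gcd(|Δx|,|Δy|)+1 lattice points, so counting each shared vertex once the boundary has gcd(78,3) + gcd(18,33) + gcd(60,8) + gcd(5,8) + gcd(5,14) = 3+3+4+1+1 = 12.
By Pick's theorem A = I + B/2 − 1, so I = 1865 − 12/2 + 1 = 1860.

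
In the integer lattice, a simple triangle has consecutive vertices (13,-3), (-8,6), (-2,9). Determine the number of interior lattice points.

By the shoelace formula, twice the signed area is |[13·6 − (-8)·(-3)] + [(-8)·9 − (-2)·6] + [(-2)·(-3) − 13·9]| = 117, so the area is 58.5.
Summing gcd(|Δx|,|Δy|) over the edges gives the boundary count: gcd(21,9) + gcd(6,3) + gcd(15,12) = 3+3+3 = 9.
By Pick's theorem A = I + B/2 − 1, so I = 58.5 − 9/2 + 1 = 55.

55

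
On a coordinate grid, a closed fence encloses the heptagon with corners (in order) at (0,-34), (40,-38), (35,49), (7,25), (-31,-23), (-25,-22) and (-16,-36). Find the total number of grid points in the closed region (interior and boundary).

3506

Using the shoelace formula, 2A = |(0·(-38) − 40·(-34)) + (40·49 − 35·(-38)) + (35·25 − 7·49) + (7·(-23) − (-31)·25) + ((-31)·(-22) − (-25)·(-23)) + ((-25)·(-36) − (-16)·(-22)) + ((-16)·(-34) − 0·(-36))| = 6995, so the area is 3497.5.
Summing gcd(|Δx|,|Δy|) over the edges gives the boundary count: gcd(40,4) + gcd(5,87) + gcd(28,24) + gcd(38,48) + gcd(6,1) + gcd(9,14) + gcd(16,2) = 4+1+4+2+1+1+2 = 15.
Pick's theorem gives I = A − B/2 + 1 = 3497.5 − 15/2 + 1 = 3491, so the closed region contains I + B = 3491 + 15 = 3506 lattice points.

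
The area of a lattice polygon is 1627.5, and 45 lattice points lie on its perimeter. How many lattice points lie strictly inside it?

1606

From Pick's theorem, I = A − B/2 + 1 = 1627.5 − 45/2 + 1 = 1606.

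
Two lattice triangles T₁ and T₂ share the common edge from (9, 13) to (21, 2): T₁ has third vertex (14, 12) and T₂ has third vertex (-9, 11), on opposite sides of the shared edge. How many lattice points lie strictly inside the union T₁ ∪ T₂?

The union is the simple quadrilateral with vertices (9, 13), (14, 12), (21, 2), (-9, 11) in order.
The shoelace formula gives twice the area as |[9·12 − 14·13] + [14·2 − 21·12] + [21·11 − (-9)·2] + [(-9)·13 − 9·11]| = 265, so the area is 265/2.
Along each edge there are gcd(|Δx|,|Δy|)+1 lattice points, so counting each shared vertex once the boundary has gcd(5,1) + gcd(7,10) + gcd(30,9) + gcd(18,2) = 1+1+3+2 = 7.
By Pick's theorem I = A − B/2 + 1 = 265/2 − 7/2 + 1 = 130.

130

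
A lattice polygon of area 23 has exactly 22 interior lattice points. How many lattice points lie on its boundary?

4

Pick's theorem gives A = I + B/2 − 1, so B = 2(A − I + 1) = 2(23 − 22 + 1) = 4.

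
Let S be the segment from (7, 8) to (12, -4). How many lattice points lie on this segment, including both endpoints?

2

The number of lattice points on a segment between lattice points is gcd(|Δx|,|Δy|) + 1 = gcd(5,12) + 1 = 1 + 1 = 2.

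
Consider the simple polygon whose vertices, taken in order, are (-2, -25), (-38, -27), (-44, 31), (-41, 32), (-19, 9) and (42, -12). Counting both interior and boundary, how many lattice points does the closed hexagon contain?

2197

The shoelace formula gives twice the area as |[(-2)·(-27) − (-38)·(-25)] + [(-38)·31 − (-44)·(-27)] + [(-44)·32 − (-41)·31] + [(-41)·9 − (-19)·32] + [(-19)·(-12) − 42·9] + [42·(-25) − (-2)·(-12)]| = 4384, so the area is 2192.
The number of boundary lattice points is Σ gcd(|Δx|,|Δy|) = gcd(36,2) + gcd(6,58) + gcd(3,1) + gcd(22,23) + gcd(61,21) + gcd(44,13) = 2+2+1+1+1+1 = 8.
Pick's theorem gives I = A − B/2 + 1 = 2192 − 8/2 + 1 = 2189, so the closed region contains I + B = 2189 + 8 = 2197 lattice points.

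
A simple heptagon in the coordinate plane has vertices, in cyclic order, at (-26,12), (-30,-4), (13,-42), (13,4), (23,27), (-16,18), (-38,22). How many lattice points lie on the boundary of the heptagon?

59

Summing gcd(|Δx|,|Δy|) over the edges gives the boundary count: gcd(4,16) + gcd(43,38) + gcd(0,46) + gcd(10,23) + gcd(39,9) + gcd(22,4) + gcd(12,10) = 4+1+46+1+3+2+2 = 59.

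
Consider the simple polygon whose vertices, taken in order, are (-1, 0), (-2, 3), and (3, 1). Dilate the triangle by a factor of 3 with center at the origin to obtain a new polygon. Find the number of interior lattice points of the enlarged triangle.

Using the shoelace formula, 2A = |((-1)·3 − (-2)·0) + ((-2)·1 − 3·3) + (3·0 − (-1)·1)| = 13, so the area is 6.5.
The number of boundary lattice points is Σ gcd(|Δx|,|Δy|) = gcd(1,3) + gcd(5,2) + gcd(4,1) = 1+1+1 = 3.
Scaling by 3 multiplies the area by 3² = 9 (so the new area is 58.5) and multiplies the boundary lattice-point count by 3, giving 9.
By Pick's theorem, the interior count of the dilated polygon is 58.5 − 9/2 + 1 = 55.

55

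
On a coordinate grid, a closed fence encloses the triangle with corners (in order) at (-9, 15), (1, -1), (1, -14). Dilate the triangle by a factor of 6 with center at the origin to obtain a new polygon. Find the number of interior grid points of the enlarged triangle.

2293

By the shoelace formula, twice the signed area is |((-9)·(-1) − 1·15) + (1·(-14) − 1·(-1)) + (1·15 − (-9)·(-14))| = 130, so the area is 65.
The number of boundary lattice points is Σ gcd(|Δx|,|Δy|) = gcd(10,16) + gcd(0,13) + gcd(10,29) = 2+13+1 = 16.
Scaling by 6 multiplies the area by 6² = 36 (so the new area is 2340) and multiplies the boundary lattice-point count by 6, giving 96.
By Pick's theorem, the interior count of the dilated polygon is 2340 − 96/2 + 1 = 2293.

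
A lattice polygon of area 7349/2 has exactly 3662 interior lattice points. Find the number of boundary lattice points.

Pick's theorem gives A = I + B/2 − 1, so B = 2(A − I + 1) = 2(7349/2 − 3662 + 1) = 27.

27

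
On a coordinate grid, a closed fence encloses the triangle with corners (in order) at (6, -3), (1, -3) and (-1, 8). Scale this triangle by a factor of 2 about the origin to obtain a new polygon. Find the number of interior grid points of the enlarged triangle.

104

Using the shoelace formula, 2A = |(6·(-3) − 1·(-3)) + (1·8 − (-1)·(-3)) + ((-1)·(-3) − 6·8)| = 55, so the area is 27.5.
Summing gcd(|Δx|,|Δy|) over the edges gives the boundary count: gcd(5,0) + gcd(2,11) + gcd(7,11) = 5+1+1 = 7.
Scaling by 2 multiplies the area by 2² = 4 (so the new area is 110) and multiplies the boundary lattice-point count by 2, giving 14.
By Pick's theorem, the interior count of the dilated polygon is 110 − 14/2 + 1 = 104.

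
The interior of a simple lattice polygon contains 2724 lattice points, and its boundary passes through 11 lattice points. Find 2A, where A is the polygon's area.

5457

By Pick's theorem, A = I + B/2 − 1 = 2724 + 11/2 − 1 = 5457/2.
Hence 2A = 5457.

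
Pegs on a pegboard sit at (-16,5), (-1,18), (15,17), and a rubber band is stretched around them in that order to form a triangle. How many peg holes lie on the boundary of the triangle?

3

Summing gcd(|Δx|,|Δy|) over the edges gives the boundary count: gcd(15,13) + gcd(16,1) + gcd(31,12) = 1+1+1 = 3.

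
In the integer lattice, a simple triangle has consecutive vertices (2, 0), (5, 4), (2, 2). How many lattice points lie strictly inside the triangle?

Using the shoelace formula, 2A = |[2·4 − 5·0] + [5·2 − 2·4] + [2·0 − 2·2]| = 6, so the area is 3.
Summing gcd(|Δx|,|Δy|) over the edges gives the boundary count: gcd(3,4) + gcd(3,2) + gcd(0,2) = 1+1+2 = 4.
By Pick's theorem A = I + B/2 − 1, so I = 3 − 4/2 + 1 = 2.

2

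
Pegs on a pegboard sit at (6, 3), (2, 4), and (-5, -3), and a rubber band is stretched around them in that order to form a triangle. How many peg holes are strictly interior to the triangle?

The shoelace formula gives twice the area as |[6·4 − 2·3] + [2·(-3) − (-5)·4] + [(-5)·3 − 6·(-3)]| = 35, so the area is 17.5.
The number of boundary lattice points is Σ gcd(|Δx|,|Δy|) = gcd(4,1) + gcd(7,7) + gcd(11,6) = 1+7+1 = 9.
By Pick's theorem A = I + B/2 − 1, so I = 17.5 − 9/2 + 1 = 14.

14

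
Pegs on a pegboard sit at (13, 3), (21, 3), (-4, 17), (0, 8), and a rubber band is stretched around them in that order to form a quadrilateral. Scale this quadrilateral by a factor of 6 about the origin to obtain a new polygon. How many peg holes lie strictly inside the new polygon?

By the shoelace formula, twice the signed area is |(13·3 − 21·3) + (21·17 − (-4)·3) + ((-4)·8 − 0·17) + (0·3 − 13·8)| = 209, so the area is 209/2.
Summing gcd(|Δx|,|Δy|) over the edges gives the boundary count: gcd(8,0) + gcd(25,14) + gcd(4,9) + gcd(13,5) = 8+1+1+1 = 11.
Scaling by 6 multiplies the area by 6² = 36 (so the new area is 3762) and multiplies the boundary lattice-point count by 6, giving 66.
By Pick's theorem, the interior count of the dilated polygon is 3762 − 66/2 + 1 = 3730.

3730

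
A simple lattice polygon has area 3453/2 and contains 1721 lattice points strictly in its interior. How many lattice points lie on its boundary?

13

Pick's theorem gives A = I + B/2 − 1, so B = 2(A − I + 1) = 2(3453/2 − 1721 + 1) = 13.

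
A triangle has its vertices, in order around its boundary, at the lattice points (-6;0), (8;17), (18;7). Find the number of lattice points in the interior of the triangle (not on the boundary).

Using the shoelace formula, 2A = |[(-6)·17 − 8·0] + [8·7 − 18·17] + [18·0 − (-6)·7]| = 310, so the area is 155.
Along each edge there are gcd(|Δx|,|Δy|)+1 lattice points, so counting each shared vertex once the boundary has gcd(14,17) + gcd(10,10) + gcd(24,7) = 1+10+1 = 12.
Pick's theorem gives I = A − B/2 + 1 = 155 − 12/2 + 1 = 150.

150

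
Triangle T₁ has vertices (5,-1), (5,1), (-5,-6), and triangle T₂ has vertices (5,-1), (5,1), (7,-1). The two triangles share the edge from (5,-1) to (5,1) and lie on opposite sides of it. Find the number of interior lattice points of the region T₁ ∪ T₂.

The union is the simple quadrilateral with vertices (5,-1), (-5,-6), (5,1), (7,-1) in order.
Using the shoelace formula, 2A = |[5·(-6) − (-5)·(-1)] + [(-5)·1 − 5·(-6)] + [5·(-1) − 7·1] + [7·(-1) − 5·(-1)]| = 24, so the area is 12.
The number of boundary lattice points is Σ gcd(|Δx|,|Δy|) = gcd(10,5) + gcd(10,7) + gcd(2,2) + gcd(2,0) = 5+1+2+2 = 10.
By Pick's theorem I = A − B/2 + 1 = 12 − 10/2 + 1 = 8.

8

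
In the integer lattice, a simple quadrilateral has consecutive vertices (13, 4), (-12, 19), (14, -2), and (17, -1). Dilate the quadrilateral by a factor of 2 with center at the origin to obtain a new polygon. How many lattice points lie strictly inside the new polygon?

Using the shoelace formula, 2A = |(13·19 − (-12)·4) + ((-12)·(-2) − 14·19) + (14·(-1) − 17·(-2)) + (17·4 − 13·(-1))| = 154, so the area is 77.
Summing gcd(|Δx|,|Δy|) over the edges gives the boundary count: gcd(25,15) + gcd(26,21) + gcd(3,1) + gcd(4,5) = 5+1+1+1 = 8.
Scaling by 2 multiplies the area by 2² = 4 (so the new area is 308) and multiplies the boundary lattice-point count by 2, giving 16.
By Pick's theorem, the interior count of the dilated polygon is 308 − 16/2 + 1 = 301.

301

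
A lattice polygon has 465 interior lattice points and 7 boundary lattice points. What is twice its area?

935

Pick's theorem states A = I + B/2 − 1, so A = 465 + 7/2 − 1 = 935/2.
Hence 2A = 935.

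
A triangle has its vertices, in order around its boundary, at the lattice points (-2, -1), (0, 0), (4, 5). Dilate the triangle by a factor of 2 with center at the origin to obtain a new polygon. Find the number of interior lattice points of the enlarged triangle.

Using the shoelace formula, 2A = |[(-2)·0 − 0·(-1)] + [0·5 − 4·0] + [4·(-1) − (-2)·5]| = 6, so the area is 3.
Along each edge there are gcd(|Δx|,|Δy|)+1 lattice points, so counting each shared vertex once the boundary has gcd(2,1) + gcd(4,5) + gcd(6,6) = 1+1+6 = 8.
Scaling by 2 multiplies the area by 2² = 4 (so the new area is 12) and multiplies the boundary lattice-point count by 2, giving 16.
By Pick's theorem, the interior count of the dilated polygon is 12 − 16/2 + 1 = 5.

5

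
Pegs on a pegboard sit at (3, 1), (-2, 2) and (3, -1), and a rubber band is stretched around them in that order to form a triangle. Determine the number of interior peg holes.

4

The shoelace formula gives twice the area as |[3·2 − (-2)·1] + [(-2)·(-1) − 3·2] + [3·1 − 3·(-1)]| = 10, so the area is 5.
Along each edge there are gcd(|Δx|,|Δy|)+1 lattice points, so counting each shared vertex once the boundary has gcd(5,1) + gcd(5,3) + gcd(0,2) = 1+1+2 = 4.
Pick's theorem gives I = A − B/2 + 1 = 5 − 4/2 + 1 = 4.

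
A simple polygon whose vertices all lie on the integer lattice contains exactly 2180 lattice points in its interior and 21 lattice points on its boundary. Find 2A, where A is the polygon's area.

4379

By Pick's theorem, A = I + B/2 − 1 = 2180 + 21/2 − 1 = 4379/2.
Hence 2A = 4379.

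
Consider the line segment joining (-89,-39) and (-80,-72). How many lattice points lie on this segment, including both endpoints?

The number of lattice points on a segment between lattice points is gcd(|Δx|,|Δy|) + 1 = gcd(9,33) + 1 = 3 + 1 = 4.

4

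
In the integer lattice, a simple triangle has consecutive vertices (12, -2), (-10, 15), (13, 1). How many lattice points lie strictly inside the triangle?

41

Using the shoelace formula, 2A = |[12·15 − (-10)·(-2)] + [(-10)·1 − 13·15] + [13·(-2) − 12·1]| = 83, so the area is 83/2.
Along each edge there are gcd(|Δx|,|Δy|)+1 lattice points, so counting each shared vertex once the boundary has gcd(22,17) + gcd(23,14) + gcd(1,3) = 1+1+1 = 3.
By Pick's theorem A = I + B/2 − 1, so I = 83/2 − 3/2 + 1 = 41.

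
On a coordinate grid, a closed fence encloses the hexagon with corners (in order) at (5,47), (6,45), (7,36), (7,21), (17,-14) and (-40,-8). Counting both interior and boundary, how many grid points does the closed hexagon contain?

1642

Using the shoelace formula, 2A = |(5·45 − 6·47) + (6·36 − 7·45) + (7·21 − 7·36) + (7·(-14) − 17·21) + (17·(-8) − (-40)·(-14)) + ((-40)·47 − 5·(-8))| = 3252, so the area is 1626.
Along each edge there are gcd(|Δx|,|Δy|)+1 lattice points, so counting each shared vertex once the boundary has gcd(1,2) + gcd(1,9) + gcd(0,15) + gcd(10,35) + gcd(57,6) + gcd(45,55) = 1+1+15+5+3+5 = 30.
Pick's theorem gives I = A − B/2 + 1 = 1626 − 30/2 + 1 = 1612, so the closed region contains I + B = 1612 + 30 = 1642 lattice points.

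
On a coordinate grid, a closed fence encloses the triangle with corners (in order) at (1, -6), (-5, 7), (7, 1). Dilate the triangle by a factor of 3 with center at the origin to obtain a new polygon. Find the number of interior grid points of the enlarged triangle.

529

Using the shoelace formula, 2A = |(1·7 − (-5)·(-6)) + ((-5)·1 − 7·7) + (7·(-6) − 1·1)| = 120, so the area is 60.
Along each edge there are gcd(|Δx|,|Δy|)+1 lattice points, so counting each shared vertex once the boundary has gcd(6,13) + gcd(12,6) + gcd(6,7) = 1+6+1 = 8.
Scaling by 3 multiplies the area by 3² = 9 (so the new area is 540) and multiplies the boundary lattice-point count by 3, giving 24.
By Pick's theorem, the interior count of the dilated polygon is 540 − 24/2 + 1 = 529.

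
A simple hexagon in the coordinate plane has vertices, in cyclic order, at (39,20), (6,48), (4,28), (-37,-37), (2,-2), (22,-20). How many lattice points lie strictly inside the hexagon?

The shoelace formula gives twice the area as |[39·48 − 6·20] + [6·28 − 4·48] + [4·(-37) − (-37)·28] + [(-37)·(-2) − 2·(-37)] + [2·(-20) − 22·(-2)] + [22·20 − 39·(-20)]| = 3988, so the area is 1994.
The number of boundary lattice points is Σ gcd(|Δx|,|Δy|) = gcd(33,28) + gcd(2,20) + gcd(41,65) + gcd(39,35) + gcd(20,18) + gcd(17,40) = 1+2+1+1+2+1 = 8.
By Pick's theorem A = I + B/2 − 1, so I = 1994 − 8/2 + 1 = 1991.

1991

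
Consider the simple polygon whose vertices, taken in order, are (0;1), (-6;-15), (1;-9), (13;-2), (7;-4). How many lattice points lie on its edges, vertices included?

Along each edge there are gcd(|Δx|,|Δy|)+1 lattice points, so counting each shared vertex once the boundary has gcd(6,16) + gcd(7,6) + gcd(12,7) + gcd(6,2) + gcd(7,5) = 2+1+1+2+1 = 7.

7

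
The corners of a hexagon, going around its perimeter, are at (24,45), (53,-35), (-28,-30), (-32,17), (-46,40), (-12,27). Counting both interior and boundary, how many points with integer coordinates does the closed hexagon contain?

By the shoelace formula, twice the signed area is |(24·(-35) − 53·45) + (53·(-30) − (-28)·(-35)) + ((-28)·17 − (-32)·(-30)) + ((-32)·40 − (-46)·17) + ((-46)·27 − (-12)·40) + ((-12)·45 − 24·27)| = 9679, so the area is 4839.5.
Along each edge there are gcd(|Δx|,|Δy|)+1 lattice points, so counting each shared vertex once the boundary has gcd(29,80) + gcd(81,5) + gcd(4,47) + gcd(14,23) + gcd(34,13) + gcd(36,18) = 1+1+1+1+1+18 = 23.
Pick's theorem gives I = A − B/2 + 1 = 4839.5 − 23/2 + 1 = 4829, so the closed region contains I + B = 4829 + 23 = 4852 lattice points.

4852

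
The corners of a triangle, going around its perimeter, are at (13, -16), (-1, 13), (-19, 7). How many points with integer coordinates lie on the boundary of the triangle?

Along each edge there are gcd(|Δx|,|Δy|)+1 lattice points, so counting each shared vertex once the boundary has gcd(14,29) + gcd(18,6) + gcd(32,23) = 1+6+1 = 8.

8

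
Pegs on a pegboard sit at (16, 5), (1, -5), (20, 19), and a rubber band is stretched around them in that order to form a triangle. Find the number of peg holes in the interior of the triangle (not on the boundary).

By the shoelace formula, twice the signed area is |[16·(-5) − 1·5] + [1·19 − 20·(-5)] + [20·5 − 16·19]| = 170, so the area is 85.
The number of boundary lattice points is Σ gcd(|Δx|,|Δy|) = gcd(15,10) + gcd(19,24) + gcd(4,14) = 5+1+2 = 8.
Pick's theorem gives I = A − B/2 + 1 = 85 − 8/2 + 1 = 82.

82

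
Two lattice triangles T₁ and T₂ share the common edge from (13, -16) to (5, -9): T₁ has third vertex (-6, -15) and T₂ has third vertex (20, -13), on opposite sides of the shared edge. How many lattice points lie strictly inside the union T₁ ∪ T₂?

98

The union is the simple quadrilateral with vertices (13, -16), (-6, -15), (5, -9), (20, -13) in order.
By the shoelace formula, twice the signed area is |[13·(-15) − (-6)·(-16)] + [(-6)·(-9) − 5·(-15)] + [5·(-13) − 20·(-9)] + [20·(-16) − 13·(-13)]| = 198, so the area is 99.
Summing gcd(|Δx|,|Δy|) over the edges gives the boundary count: gcd(19,1) + gcd(11,6) + gcd(15,4) + gcd(7,3) = 1+1+1+1 = 4.
By Pick's theorem I = A − B/2 + 1 = 99 − 4/2 + 1 = 98.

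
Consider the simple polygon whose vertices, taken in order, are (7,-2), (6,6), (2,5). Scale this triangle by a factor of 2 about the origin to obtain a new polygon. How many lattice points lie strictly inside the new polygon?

64

The shoelace formula gives twice the area as |[7·6 − 6·(-2)] + [6·5 − 2·6] + [2·(-2) − 7·5]| = 33, so the area is 16.5.
Along each edge there are gcd(|Δx|,|Δy|)+1 lattice points, so counting each shared vertex once the boundary has gcd(1,8) + gcd(4,1) + gcd(5,7) = 1+1+1 = 3.
Scaling by 2 multiplies the area by 2² = 4 (so the new area is 66) and multiplies the boundary lattice-point count by 2, giving 6.
By Pick's theorem, the interior count of the dilated polygon is 66 − 6/2 + 1 = 64.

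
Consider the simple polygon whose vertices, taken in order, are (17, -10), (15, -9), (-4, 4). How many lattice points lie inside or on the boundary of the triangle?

The shoelace formula gives twice the area as |(17·(-9) − 15·(-10)) + (15·4 − (-4)·(-9)) + ((-4)·(-10) − 17·4)| = 7, so the area is 7/2.
The number of boundary lattice points is Σ gcd(|Δx|,|Δy|) = gcd(2,1) + gcd(19,13) + gcd(21,14) = 1+1+7 = 9.
Pick's theorem gives I = A − B/2 + 1 = 7/2 − 9/2 + 1 = 0, so the closed region contains I + B = 0 + 9 = 9 lattice points.

9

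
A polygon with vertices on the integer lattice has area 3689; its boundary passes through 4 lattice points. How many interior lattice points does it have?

Pick's theorem A = I + B/2 − 1 rearranges to I = A − B/2 + 1 = 3689 − 4/2 + 1 = 3688.

3688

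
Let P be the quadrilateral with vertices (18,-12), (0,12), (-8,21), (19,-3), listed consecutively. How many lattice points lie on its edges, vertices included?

11

Summing gcd(|Δx|,|Δy|) over the edges gives the boundary count: gcd(18,24) + gcd(8,9) + gcd(27,24) + gcd(1,9) = 6+1+3+1 = 11.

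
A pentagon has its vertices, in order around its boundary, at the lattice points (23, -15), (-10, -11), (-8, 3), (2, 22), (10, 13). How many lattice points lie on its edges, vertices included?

6

Summing gcd(|Δx|,|Δy|) over the edges gives the boundary count: gcd(33,4) + gcd(2,14) + gcd(10,19) + gcd(8,9) + gcd(13,28) = 1+2+1+1+1 = 6.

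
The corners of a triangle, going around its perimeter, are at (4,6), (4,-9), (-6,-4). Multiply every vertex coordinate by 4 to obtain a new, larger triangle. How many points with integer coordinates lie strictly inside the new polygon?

1141

Using the shoelace formula, 2A = |(4·(-9) − 4·6) + (4·(-4) − (-6)·(-9)) + ((-6)·6 − 4·(-4))| = 150, so the area is 75.
Summing gcd(|Δx|,|Δy|) over the edges gives the boundary count: gcd(0,15) + gcd(10,5) + gcd(10,10) = 15+5+10 = 30.
Scaling by 4 multiplies the area by 4² = 16 (so the new area is 1200) and multiplies the boundary lattice-point count by 4, giving 120.
By Pick's theorem, the interior count of the dilated polygon is 1200 − 120/2 + 1 = 1141.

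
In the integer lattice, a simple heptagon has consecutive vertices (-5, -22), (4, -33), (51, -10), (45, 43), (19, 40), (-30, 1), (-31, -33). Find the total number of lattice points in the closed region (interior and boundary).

By the shoelace formula, twice the signed area is |[(-5)·(-33) − 4·(-22)] + [4·(-10) − 51·(-33)] + [51·43 − 45·(-10)] + [45·40 − 19·43] + [19·1 − (-30)·40] + [(-30)·(-33) − (-31)·1] + [(-31)·(-22) − (-5)·(-33)]| = 8279, so the area is 4139.5.
Summing gcd(|Δx|,|Δy|) over the edges gives the boundary count: gcd(9,11) + gcd(47,23) + gcd(6,53) + gcd(26,3) + gcd(49,39) + gcd(1,34) + gcd(26,11) = 1+1+1+1+1+1+1 = 7.
Pick's theorem gives I = A − B/2 + 1 = 4139.5 − 7/2 + 1 = 4137, so the closed region contains I + B = 4137 + 7 = 4144 lattice points.

4144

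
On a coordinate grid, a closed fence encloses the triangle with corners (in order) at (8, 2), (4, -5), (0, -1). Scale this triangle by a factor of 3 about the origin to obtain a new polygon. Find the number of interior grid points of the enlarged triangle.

Using the shoelace formula, 2A = |(8·(-5) − 4·2) + (4·(-1) − 0·(-5)) + (0·2 − 8·(-1))| = 44, so the area is 22.
The number of boundary lattice points is Σ gcd(|Δx|,|Δy|) = gcd(4,7) + gcd(4,4) + gcd(8,3) = 1+4+1 = 6.
Scaling by 3 multiplies the area by 3² = 9 (so the new area is 198) and multiplies the boundary lattice-point count by 3, giving 18.
By Pick's theorem, the interior count of the dilated polygon is 198 − 18/2 + 1 = 190.

190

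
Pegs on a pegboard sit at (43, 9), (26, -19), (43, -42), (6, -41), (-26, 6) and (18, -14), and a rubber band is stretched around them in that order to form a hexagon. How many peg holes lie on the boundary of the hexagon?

9

Summing gcd(|Δx|,|Δy|) over the edges gives the boundary count: gcd(17,28) + gcd(17,23) + gcd(37,1) + gcd(32,47) + gcd(44,20) + gcd(25,23) = 1+1+1+1+4+1 = 9.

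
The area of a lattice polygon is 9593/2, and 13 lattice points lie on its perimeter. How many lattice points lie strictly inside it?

Pick's theorem A = I + B/2 − 1 rearranges to I = A − B/2 + 1 = 9593/2 − 13/2 + 1 = 4791.

4791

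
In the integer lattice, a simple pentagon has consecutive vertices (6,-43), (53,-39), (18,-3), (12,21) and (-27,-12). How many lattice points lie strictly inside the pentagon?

By the shoelace formula, twice the signed area is |(6·(-39) − 53·(-43)) + (53·(-3) − 18·(-39)) + (18·21 − 12·(-3)) + (12·(-12) − (-27)·21) + ((-27)·(-43) − 6·(-12))| = 4658, so the area is 2329.
The number of boundary lattice points is Σ gcd(|Δx|,|Δy|) = gcd(47,4) + gcd(35,36) + gcd(6,24) + gcd(39,33) + gcd(33,31) = 1+1+6+3+1 = 12.
Pick's theorem gives I = A − B/2 + 1 = 2329 − 12/2 + 1 = 2324.

2324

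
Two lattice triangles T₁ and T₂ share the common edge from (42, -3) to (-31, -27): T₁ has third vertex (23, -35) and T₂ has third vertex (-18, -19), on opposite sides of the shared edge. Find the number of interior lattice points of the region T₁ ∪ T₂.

The union is the simple quadrilateral with vertices (42, -3), (23, -35), (-31, -27), (-18, -19) in order.
Using the shoelace formula, 2A = |[42·(-35) − 23·(-3)] + [23·(-27) − (-31)·(-35)] + [(-31)·(-19) − (-18)·(-27)] + [(-18)·(-3) − 42·(-19)]| = 2152, so the area is 1076.
The number of boundary lattice points is Σ gcd(|Δx|,|Δy|) = gcd(19,32) + gcd(54,8) + gcd(13,8) + gcd(60,16) = 1+2+1+4 = 8.
By Pick's theorem I = A − B/2 + 1 = 1076 − 8/2 + 1 = 1073.

1073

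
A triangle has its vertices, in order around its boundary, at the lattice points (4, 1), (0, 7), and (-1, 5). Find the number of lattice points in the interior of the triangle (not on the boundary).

By the shoelace formula, twice the signed area is |[4·7 − 0·1] + [0·5 − (-1)·7] + [(-1)·1 − 4·5]| = 14, so the area is 7.
The number of boundary lattice points is Σ gcd(|Δx|,|Δy|) = gcd(4,6) + gcd(1,2) + gcd(5,4) = 2+1+1 = 4.
By Pick's theorem A = I + B/2 − 1, so I = 7 − 4/2 + 1 = 6.

6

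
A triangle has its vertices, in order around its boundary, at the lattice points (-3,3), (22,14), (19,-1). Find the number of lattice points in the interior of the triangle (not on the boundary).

169

The shoelace formula gives twice the area as |((-3)·14 − 22·3) + (22·(-1) − 19·14) + (19·3 − (-3)·(-1))| = 342, so the area is 171.
Along each edge there are gcd(|Δx|,|Δy|)+1 lattice points, so counting each shared vertex once the boundary has gcd(25,11) + gcd(3,15) + gcd(22,4) = 1+3+2 = 6.
Pick's theorem gives I = A − B/2 + 1 = 171 − 6/2 + 1 = 169.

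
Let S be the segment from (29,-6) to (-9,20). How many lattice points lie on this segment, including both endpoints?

3

The number of lattice points on a segment between lattice points is gcd(|Δx|,|Δy|) + 1 = gcd(38,26) + 1 = 2 + 1 = 3.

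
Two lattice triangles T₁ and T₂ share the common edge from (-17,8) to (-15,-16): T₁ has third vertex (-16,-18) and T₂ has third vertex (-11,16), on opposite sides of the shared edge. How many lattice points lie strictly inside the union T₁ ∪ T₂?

The union is the simple quadrilateral with vertices (-17,8), (-16,-18), (-15,-16), (-11,16) in order.
Using the shoelace formula, 2A = |[(-17)·(-18) − (-16)·8] + [(-16)·(-16) − (-15)·(-18)] + [(-15)·16 − (-11)·(-16)] + [(-11)·8 − (-17)·16]| = 188, so the area is 94.
The number of boundary lattice points is Σ gcd(|Δx|,|Δy|) = gcd(1,26) + gcd(1,2) + gcd(4,32) + gcd(6,8) = 1+1+4+2 = 8.
By Pick's theorem I = A − B/2 + 1 = 94 − 8/2 + 1 = 91.

91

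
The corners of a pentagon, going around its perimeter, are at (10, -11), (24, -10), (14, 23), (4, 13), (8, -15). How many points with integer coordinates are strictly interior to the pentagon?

414

By the shoelace formula, twice the signed area is |[10·(-10) − 24·(-11)] + [24·23 − 14·(-10)] + [14·13 − 4·23] + [4·(-15) − 8·13] + [8·(-11) − 10·(-15)]| = 844, so the area is 422.
The number of boundary lattice points is Σ gcd(|Δx|,|Δy|) = gcd(14,1) + gcd(10,33) + gcd(10,10) + gcd(4,28) + gcd(2,4) = 1+1+10+4+2 = 18.
By Pick's theorem A = I + B/2 − 1, so I = 422 − 18/2 + 1 = 414.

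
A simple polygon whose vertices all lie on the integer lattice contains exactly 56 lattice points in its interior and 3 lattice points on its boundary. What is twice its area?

113

By Pick's theorem, A = I + B/2 − 1 = 56 + 3/2 − 1 = 113/2.
Hence 2A = 113.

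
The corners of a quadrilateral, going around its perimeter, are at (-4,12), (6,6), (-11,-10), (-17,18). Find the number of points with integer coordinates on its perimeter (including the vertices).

Along each edge there are gcd(|Δx|,|Δy|)+1 lattice points, so counting each shared vertex once the boundary has gcd(10,6) + gcd(17,16) + gcd(6,28) + gcd(13,6) = 2+1+2+1 = 6.

6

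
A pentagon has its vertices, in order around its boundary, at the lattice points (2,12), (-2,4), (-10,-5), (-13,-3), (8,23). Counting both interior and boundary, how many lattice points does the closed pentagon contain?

94

The shoelace formula gives twice the area as |[2·4 − (-2)·12] + [(-2)·(-5) − (-10)·4] + [(-10)·(-3) − (-13)·(-5)] + [(-13)·23 − 8·(-3)] + [8·12 − 2·23]| = 178, so the area is 89.
The number of boundary lattice points is Σ gcd(|Δx|,|Δy|) = gcd(4,8) + gcd(8,9) + gcd(3,2) + gcd(21,26) + gcd(6,11) = 4+1+1+1+1 = 8.
Pick's theorem gives I = A − B/2 + 1 = 89 − 8/2 + 1 = 86, so the closed region contains I + B = 86 + 8 = 94 lattice points.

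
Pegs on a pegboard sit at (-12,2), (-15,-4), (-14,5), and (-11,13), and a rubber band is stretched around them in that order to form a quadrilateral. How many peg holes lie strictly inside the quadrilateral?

21

The shoelace formula gives twice the area as |((-12)·(-4) − (-15)·2) + ((-15)·5 − (-14)·(-4)) + ((-14)·13 − (-11)·5) + ((-11)·2 − (-12)·13)| = 46, so the area is 23.
Summing gcd(|Δx|,|Δy|) over the edges gives the boundary count: gcd(3,6) + gcd(1,9) + gcd(3,8) + gcd(1,11) = 3+1+1+1 = 6.
By Pick's theorem A = I + B/2 − 1, so I = 23 − 6/2 + 1 = 21.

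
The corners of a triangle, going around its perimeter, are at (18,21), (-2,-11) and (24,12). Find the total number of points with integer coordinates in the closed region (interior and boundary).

The shoelace formula gives twice the area as |[18·(-11) − (-2)·21] + [(-2)·12 − 24·(-11)] + [24·21 − 18·12]| = 372, so the area is 186.
The number of boundary lattice points is Σ gcd(|Δx|,|Δy|) = gcd(20,32) + gcd(26,23) + gcd(6,9) = 4+1+3 = 8.
Pick's theorem gives I = A − B/2 + 1 = 186 − 8/2 + 1 = 183, so the closed region contains I + B = 183 + 8 = 191 lattice points.

191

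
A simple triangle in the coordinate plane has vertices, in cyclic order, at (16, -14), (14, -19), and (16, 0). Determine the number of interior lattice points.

Using the shoelace formula, 2A = |[16·(-19) − 14·(-14)] + [14·0 − 16·(-19)] + [16·(-14) − 16·0]| = 28, so the area is 14.
Along each edge there are gcd(|Δx|,|Δy|)+1 lattice points, so counting each shared vertex once the boundary has gcd(2,5) + gcd(2,19) + gcd(0,14) = 1+1+14 = 16.
Pick's theorem gives I = A − B/2 + 1 = 14 − 16/2 + 1 = 7.

7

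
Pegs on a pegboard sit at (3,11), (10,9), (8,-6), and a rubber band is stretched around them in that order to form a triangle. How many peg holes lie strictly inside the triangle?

54

Using the shoelace formula, 2A = |(3·9 − 10·11) + (10·(-6) − 8·9) + (8·11 − 3·(-6))| = 109, so the area is 109/2.
Along each edge there are gcd(|Δx|,|Δy|)+1 lattice points, so counting each shared vertex once the boundary has gcd(7,2) + gcd(2,15) + gcd(5,17) = 1+1+1 = 3.
Pick's theorem gives I = A − B/2 + 1 = 109/2 − 3/2 + 1 = 54.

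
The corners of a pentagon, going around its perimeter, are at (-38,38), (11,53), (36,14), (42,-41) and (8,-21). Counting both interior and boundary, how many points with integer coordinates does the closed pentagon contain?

3653

The shoelace formula gives twice the area as |[(-38)·53 − 11·38] + [11·14 − 36·53] + [36·(-41) − 42·14] + [42·(-21) − 8·(-41)] + [8·38 − (-38)·(-21)]| = 7298, so the area is 3649.
Summing gcd(|Δx|,|Δy|) over the edges gives the boundary count: gcd(49,15) + gcd(25,39) + gcd(6,55) + gcd(34,20) + gcd(46,59) = 1+1+1+2+1 = 6.
Pick's theorem gives I = A − B/2 + 1 = 3649 − 6/2 + 1 = 3647, so the closed region contains I + B = 3647 + 6 = 3653 lattice points.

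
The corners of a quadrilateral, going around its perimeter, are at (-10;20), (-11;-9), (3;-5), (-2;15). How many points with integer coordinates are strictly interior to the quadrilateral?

265

The shoelace formula gives twice the area as |[(-10)·(-9) − (-11)·20] + [(-11)·(-5) − 3·(-9)] + [3·15 − (-2)·(-5)] + [(-2)·20 − (-10)·15]| = 537, so the area is 268.5.
The number of boundary lattice points is Σ gcd(|Δx|,|Δy|) = gcd(1,29) + gcd(14,4) + gcd(5,20) + gcd(8,5) = 1+2+5+1 = 9.
By Pick's theorem A = I + B/2 − 1, so I = 268.5 − 9/2 + 1 = 265.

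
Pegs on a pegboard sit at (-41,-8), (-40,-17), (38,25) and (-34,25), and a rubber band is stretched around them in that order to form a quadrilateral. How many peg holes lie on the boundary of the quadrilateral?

80

Along each edge there are gcd(|Δx|,|Δy|)+1 lattice points, so counting each shared vertex once the boundary has gcd(1,9) + gcd(78,42) + gcd(72,0) + gcd(7,33) = 1+6+72+1 = 80.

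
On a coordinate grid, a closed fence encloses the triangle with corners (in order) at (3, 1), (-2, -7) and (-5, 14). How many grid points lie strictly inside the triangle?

63

Using the shoelace formula, 2A = |(3·(-7) − (-2)·1) + ((-2)·14 − (-5)·(-7)) + ((-5)·1 − 3·14)| = 129, so the area is 129/2.
The number of boundary lattice points is Σ gcd(|Δx|,|Δy|) = gcd(5,8) + gcd(3,21) + gcd(8,13) = 1+3+1 = 5.
Pick's theorem gives I = A − B/2 + 1 = 129/2 − 5/2 + 1 = 63.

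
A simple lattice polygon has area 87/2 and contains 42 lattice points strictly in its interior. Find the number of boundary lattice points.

5

Pick's theorem gives A = I + B/2 − 1, so B = 2(A − I + 1) = 2(87/2 − 42 + 1) = 5.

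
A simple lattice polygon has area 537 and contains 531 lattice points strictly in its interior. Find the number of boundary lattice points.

14

Pick's theorem gives A = I + B/2 − 1, so B = 2(A − I + 1) = 2(537 − 531 + 1) = 14.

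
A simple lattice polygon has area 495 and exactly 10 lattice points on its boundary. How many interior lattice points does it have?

491

Pick's theorem A = I + B/2 − 1 rearranges to I = A − B/2 + 1 = 495 − 10/2 + 1 = 491.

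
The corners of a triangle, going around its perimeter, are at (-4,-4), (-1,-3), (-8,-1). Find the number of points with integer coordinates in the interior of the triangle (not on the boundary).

By the shoelace formula, twice the signed area is |((-4)·(-3) − (-1)·(-4)) + ((-1)·(-1) − (-8)·(-3)) + ((-8)·(-4) − (-4)·(-1))| = 13, so the area is 6.5.
Summing gcd(|Δx|,|Δy|) over the edges gives the boundary count: gcd(3,1) + gcd(7,2) + gcd(4,3) = 1+1+1 = 3.
By Pick's theorem A = I + B/2 − 1, so I = 6.5 − 3/2 + 1 = 6.

6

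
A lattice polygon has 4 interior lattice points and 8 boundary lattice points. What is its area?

Pick's theorem states A = I + B/2 − 1, so A = 4 + 8/2 − 1 = 7.

7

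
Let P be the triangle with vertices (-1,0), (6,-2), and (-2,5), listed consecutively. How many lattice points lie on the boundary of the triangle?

3

Along each edge there are gcd(|Δx|,|Δy|)+1 lattice points, so counting each shared vertex once the boundary has gcd(7,2) + gcd(8,7) + gcd(1,5) = 1+1+1 = 3.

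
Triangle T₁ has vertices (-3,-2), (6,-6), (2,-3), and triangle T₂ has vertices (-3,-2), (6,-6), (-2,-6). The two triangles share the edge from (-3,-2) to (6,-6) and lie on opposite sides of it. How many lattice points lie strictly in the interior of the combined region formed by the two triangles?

17

The union is the simple quadrilateral with vertices (-3,-2), (2,-3), (6,-6), (-2,-6) in order.
The shoelace formula gives twice the area as |((-3)·(-3) − 2·(-2)) + (2·(-6) − 6·(-3)) + (6·(-6) − (-2)·(-6)) + ((-2)·(-2) − (-3)·(-6))| = 43, so the area is 43/2.
Summing gcd(|Δx|,|Δy|) over the edges gives the boundary count: gcd(5,1) + gcd(4,3) + gcd(8,0) + gcd(1,4) = 1+1+8+1 = 11.
By Pick's theorem I = A − B/2 + 1 = 43/2 − 11/2 + 1 = 17.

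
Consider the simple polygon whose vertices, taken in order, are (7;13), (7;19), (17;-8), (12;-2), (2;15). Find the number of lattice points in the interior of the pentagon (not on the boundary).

By the shoelace formula, twice the signed area is |[7·19 − 7·13] + [7·(-8) − 17·19] + [17·(-2) − 12·(-8)] + [12·15 − 2·(-2)] + [2·13 − 7·15]| = 170, so the area is 85.
Along each edge there are gcd(|Δx|,|Δy|)+1 lattice points, so counting each shared vertex once the boundary has gcd(0,6) + gcd(10,27) + gcd(5,6) + gcd(10,17) + gcd(5,2) = 6+1+1+1+1 = 10.
By Pick's theorem A = I + B/2 − 1, so I = 85 − 10/2 + 1 = 81.

81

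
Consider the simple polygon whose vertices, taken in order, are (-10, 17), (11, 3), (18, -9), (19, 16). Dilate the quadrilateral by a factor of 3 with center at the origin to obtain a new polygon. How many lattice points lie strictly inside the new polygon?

2560

By the shoelace formula, twice the signed area is |((-10)·3 − 11·17) + (11·(-9) − 18·3) + (18·16 − 19·(-9)) + (19·17 − (-10)·16)| = 572, so the area is 286.
Summing gcd(|Δx|,|Δy|) over the edges gives the boundary count: gcd(21,14) + gcd(7,12) + gcd(1,25) + gcd(29,1) = 7+1+1+1 = 10.
Scaling by 3 multiplies the area by 3² = 9 (so the new area is 2574) and multiplies the boundary lattice-point count by 3, giving 30.
By Pick's theorem, the interior count of the dilated polygon is 2574 − 30/2 + 1 = 2560.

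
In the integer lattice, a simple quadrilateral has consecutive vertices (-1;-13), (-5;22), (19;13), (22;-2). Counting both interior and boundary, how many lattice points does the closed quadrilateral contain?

596

Using the shoelace formula, 2A = |((-1)·22 − (-5)·(-13)) + ((-5)·13 − 19·22) + (19·(-2) − 22·13) + (22·(-13) − (-1)·(-2))| = 1182, so the area is 591.
Along each edge there are gcd(|Δx|,|Δy|)+1 lattice points, so counting each shared vertex once the boundary has gcd(4,35) + gcd(24,9) + gcd(3,15) + gcd(23,11) = 1+3+3+1 = 8.
Pick's theorem gives I = A − B/2 + 1 = 591 − 8/2 + 1 = 588, so the closed region contains I + B = 588 + 8 = 596 lattice points.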